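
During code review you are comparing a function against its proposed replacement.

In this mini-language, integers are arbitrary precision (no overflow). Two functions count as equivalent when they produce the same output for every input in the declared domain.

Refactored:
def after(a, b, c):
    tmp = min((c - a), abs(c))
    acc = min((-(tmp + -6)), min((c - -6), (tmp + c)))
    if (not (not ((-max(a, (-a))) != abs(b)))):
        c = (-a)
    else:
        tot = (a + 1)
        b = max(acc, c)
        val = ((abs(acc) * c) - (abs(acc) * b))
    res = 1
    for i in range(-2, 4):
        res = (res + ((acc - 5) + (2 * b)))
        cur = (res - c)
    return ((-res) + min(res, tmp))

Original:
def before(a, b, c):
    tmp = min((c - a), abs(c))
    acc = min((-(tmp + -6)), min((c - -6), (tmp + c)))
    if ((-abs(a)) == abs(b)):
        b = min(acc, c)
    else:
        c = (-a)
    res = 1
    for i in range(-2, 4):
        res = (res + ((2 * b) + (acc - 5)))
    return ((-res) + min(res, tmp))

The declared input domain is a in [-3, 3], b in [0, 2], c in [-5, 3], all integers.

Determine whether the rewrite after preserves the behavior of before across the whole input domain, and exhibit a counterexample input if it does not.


Evaluate both at a=0, b=0, c=1.
before: tmp becomes 1; next acc becomes 2; next ((-abs(a)) == abs(b)) evaluates to true; next b becomes 1; next res becomes 1; next at i=-2:; next res becomes 0; next at i=-1:; next res becomes -1; next at i=0:; next res becomes -2; next at i=1:; next res becomes -3; next at i=2:; next res becomes -4; next at i=3:; next res becomes -5; next final value 0
after: tmp becomes 1; next acc becomes 2; next (not (not ((-max(a, (-a))) != abs(b)))) evaluates to false; next tot becomes 1; next b becomes 2; next val becomes -2; next res becomes 1; next at i=-2:; next res becomes 2; next cur becomes 1; next at i=-1:; next res becomes 3; next cur becomes 2; next at i=0:; next res becomes 4; next cur becomes 3; next at i=1:; next res becomes 5; next cur becomes 4; next at i=2:; next res becomes 6; next cur becomes 5; next at i=3:; next res becomes 7; next cur becomes 6; next final value -6
0 against -6: the behavior changed.
verdict: not equivalent; witness: a=0, b=0, c=1


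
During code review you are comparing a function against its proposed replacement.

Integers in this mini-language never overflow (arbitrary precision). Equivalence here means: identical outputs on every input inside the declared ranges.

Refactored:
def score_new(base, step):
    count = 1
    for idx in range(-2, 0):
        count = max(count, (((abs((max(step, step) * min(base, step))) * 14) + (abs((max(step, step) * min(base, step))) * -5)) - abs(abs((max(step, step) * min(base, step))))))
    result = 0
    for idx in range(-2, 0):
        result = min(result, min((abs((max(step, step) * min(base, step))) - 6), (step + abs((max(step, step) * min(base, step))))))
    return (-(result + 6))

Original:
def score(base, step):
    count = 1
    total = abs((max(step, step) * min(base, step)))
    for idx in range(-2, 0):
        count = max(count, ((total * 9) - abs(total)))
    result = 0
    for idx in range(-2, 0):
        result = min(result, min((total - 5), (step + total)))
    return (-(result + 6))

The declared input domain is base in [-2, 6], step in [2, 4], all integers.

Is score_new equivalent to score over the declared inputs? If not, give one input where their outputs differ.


Take base=-2, step=2.
score: count = 1; total = 4; [idx=-2]; count = 32; [idx=-1]; count = 32; result = 0; [idx=-2]; result = -1; [idx=-1]; result = -1; return -5
score_new: count = 1; [idx=-2]; count = 32; [idx=-1]; count = 32; result = 0; [idx=-2]; result = -2; [idx=-1]; result = -2; return -4
-5 vs -4 — the two versions disagree here.
verdict: not equivalent; witness: base=-2, step=2


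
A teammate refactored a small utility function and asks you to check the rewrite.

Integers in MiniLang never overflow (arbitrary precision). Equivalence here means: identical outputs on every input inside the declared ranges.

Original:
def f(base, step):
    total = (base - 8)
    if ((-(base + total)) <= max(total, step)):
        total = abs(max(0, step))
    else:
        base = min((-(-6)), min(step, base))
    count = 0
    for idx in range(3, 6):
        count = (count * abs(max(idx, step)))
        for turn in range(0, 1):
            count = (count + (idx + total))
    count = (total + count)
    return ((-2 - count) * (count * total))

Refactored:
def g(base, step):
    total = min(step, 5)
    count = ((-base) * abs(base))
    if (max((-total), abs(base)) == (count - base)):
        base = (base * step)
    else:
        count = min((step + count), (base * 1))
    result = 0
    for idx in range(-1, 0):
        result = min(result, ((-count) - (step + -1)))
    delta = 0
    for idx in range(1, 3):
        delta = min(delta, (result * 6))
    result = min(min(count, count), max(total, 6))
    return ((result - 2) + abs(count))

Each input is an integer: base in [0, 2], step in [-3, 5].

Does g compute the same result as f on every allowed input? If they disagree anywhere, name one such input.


Not equivalent: base=0, step=-3 separates them (135192 vs -2).
f: total becomes -8; next ((-(base + total)) <= max(total, step)) evaluates to false; next base becomes -3; next count becomes 0; next at idx=3:; next count becomes 0; next at turn=0:; next count becomes -5; next at idx=4:; next count becomes -20; next at turn=0:; next count becomes -24; next at idx=5:; next count becomes -120; next at turn=0:; next count becomes -123; next count becomes -131; next final value 135192
g: total becomes -3; next count becomes 0; next (max((-total), abs(base)) == (count - base)) evaluates to false; next count becomes -3; next result becomes 0; next at idx=-1:; next result becomes 0; next delta becomes 0; next at idx=1:; next delta becomes 0; next at idx=2:; next delta becomes 0; next result becomes -3; next final value -2
verdict: not equivalent; witness: base=0, step=-3


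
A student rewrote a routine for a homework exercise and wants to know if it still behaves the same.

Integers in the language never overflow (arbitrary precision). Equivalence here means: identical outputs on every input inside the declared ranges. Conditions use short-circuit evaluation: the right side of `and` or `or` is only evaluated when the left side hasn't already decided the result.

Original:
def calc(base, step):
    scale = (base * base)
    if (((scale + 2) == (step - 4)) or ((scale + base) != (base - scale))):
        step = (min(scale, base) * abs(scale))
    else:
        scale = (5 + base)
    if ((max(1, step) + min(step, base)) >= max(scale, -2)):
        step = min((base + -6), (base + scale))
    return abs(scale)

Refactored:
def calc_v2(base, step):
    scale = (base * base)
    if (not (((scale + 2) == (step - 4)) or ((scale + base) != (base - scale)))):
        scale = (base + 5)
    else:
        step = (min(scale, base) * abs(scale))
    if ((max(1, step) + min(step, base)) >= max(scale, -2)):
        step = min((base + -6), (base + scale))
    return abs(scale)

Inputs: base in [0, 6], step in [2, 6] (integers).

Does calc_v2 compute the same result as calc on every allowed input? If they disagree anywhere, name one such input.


Comparing the listings, the differences include: boolean connective usage differs.
Spot check at base=3, step=4 — calc: scale becomes 9; next (((scale + 2) == (step - 4)) or ((scale + base) != (base - scale))) evaluates to true; next step becomes 27; next ((max(1, step) + min(step, base)) >= max(scale, -2)) evaluates to true; next step becomes -3; next final value 9. calc_v2: scale becomes 9; next (not (((scale + 2) == (step - 4)) or ((scale + base) != (base - scale)))) evaluates to false; next step becomes 27; next ((max(1, step) + min(step, base)) >= max(scale, -2)) evaluates to true; next step becomes -3; next final value 9. Both give 9.
Checked all 35 inputs in the declared domain: the outputs agree on every one.
verdict: equivalent


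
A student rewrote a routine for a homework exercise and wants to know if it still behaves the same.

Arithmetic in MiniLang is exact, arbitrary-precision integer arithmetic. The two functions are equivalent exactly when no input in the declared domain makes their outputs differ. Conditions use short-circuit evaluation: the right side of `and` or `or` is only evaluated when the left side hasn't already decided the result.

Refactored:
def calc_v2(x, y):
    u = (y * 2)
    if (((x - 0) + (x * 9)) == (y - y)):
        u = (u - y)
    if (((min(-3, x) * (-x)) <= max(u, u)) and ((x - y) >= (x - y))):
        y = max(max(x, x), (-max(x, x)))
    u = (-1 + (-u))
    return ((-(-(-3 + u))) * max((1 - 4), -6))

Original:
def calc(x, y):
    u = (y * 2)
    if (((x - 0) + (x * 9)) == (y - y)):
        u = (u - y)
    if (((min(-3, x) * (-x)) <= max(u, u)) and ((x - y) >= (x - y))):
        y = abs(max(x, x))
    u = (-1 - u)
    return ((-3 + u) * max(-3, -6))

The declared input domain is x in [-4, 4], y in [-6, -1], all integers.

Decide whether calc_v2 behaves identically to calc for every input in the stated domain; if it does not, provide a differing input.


Changes here: min/max/abs usage differs; and constant usage differs; and arithmetic usage differs; the full 54-point sweep finds no disagreement.
verdict: equivalent


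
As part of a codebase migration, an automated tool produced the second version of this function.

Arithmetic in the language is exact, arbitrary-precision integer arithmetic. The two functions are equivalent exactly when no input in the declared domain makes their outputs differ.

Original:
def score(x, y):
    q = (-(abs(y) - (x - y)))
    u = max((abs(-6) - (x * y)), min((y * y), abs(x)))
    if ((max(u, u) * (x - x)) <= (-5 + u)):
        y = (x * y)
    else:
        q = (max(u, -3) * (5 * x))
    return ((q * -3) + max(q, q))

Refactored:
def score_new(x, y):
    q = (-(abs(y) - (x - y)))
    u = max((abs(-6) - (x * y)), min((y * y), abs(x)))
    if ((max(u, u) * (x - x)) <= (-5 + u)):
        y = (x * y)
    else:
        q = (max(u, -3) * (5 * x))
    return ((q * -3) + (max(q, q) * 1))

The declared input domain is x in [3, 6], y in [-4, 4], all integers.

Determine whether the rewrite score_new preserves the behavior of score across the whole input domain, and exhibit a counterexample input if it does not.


Reading the diff, among the changes: constant usage differs; and arithmetic usage differs.
Tracing x=3, y=-3: score: q := 3 | u := 15 | ((max(u, u) * (x - x)) <= (-5 + u)): true | y := -9 | result -6 | score_new: q := 3 | u := 15 | ((max(u, u) * (x - x)) <= (-5 + u)): true | y := -9 | result -6 — matching result -6.
Sweeping the whole domain (36 inputs) finds no disagreement.
verdict: equivalent


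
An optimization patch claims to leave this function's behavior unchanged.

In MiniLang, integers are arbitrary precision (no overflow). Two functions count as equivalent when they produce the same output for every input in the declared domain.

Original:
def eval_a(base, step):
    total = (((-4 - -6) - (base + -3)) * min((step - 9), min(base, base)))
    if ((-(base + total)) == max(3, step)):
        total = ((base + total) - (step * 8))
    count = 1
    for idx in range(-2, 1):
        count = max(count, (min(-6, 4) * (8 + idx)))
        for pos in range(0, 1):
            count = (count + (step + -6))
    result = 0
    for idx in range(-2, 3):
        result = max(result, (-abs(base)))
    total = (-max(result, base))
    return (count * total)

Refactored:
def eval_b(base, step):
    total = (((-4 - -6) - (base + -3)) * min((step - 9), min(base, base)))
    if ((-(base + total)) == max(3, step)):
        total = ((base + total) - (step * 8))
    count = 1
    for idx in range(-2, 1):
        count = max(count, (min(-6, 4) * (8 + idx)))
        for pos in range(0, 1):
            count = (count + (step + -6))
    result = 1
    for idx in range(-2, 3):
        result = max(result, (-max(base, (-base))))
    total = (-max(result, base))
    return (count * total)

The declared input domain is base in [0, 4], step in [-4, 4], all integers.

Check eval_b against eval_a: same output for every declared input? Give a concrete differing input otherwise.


Consider the input base=0, step=-4.
eval_a: total=-65, then ((-(base + total)) == max(3, step)) is false, then count=1, then (idx=-2), then count=1, then (pos=0), then count=-9, then (idx=-1), then count=-9, then (pos=0), then count=-19, then (idx=0), then count=-19, then (pos=0), then count=-29, then result=0, then (idx=-2), then result=0, then (idx=-1), then result=0, then (idx=0), then result=0, then (idx=1), then result=0, then (idx=2), then result=0, then total=0, then returns 0
eval_b: total=-65, then ((-(base + total)) == max(3, step)) is false, then count=1, then (idx=-2), then count=1, then (pos=0), then count=-9, then (idx=-1), then count=-9, then (pos=0), then count=-19, then (idx=0), then count=-19, then (pos=0), then count=-29, then result=1, then (idx=-2), then result=1, then (idx=-1), then result=1, then (idx=0), then result=1, then (idx=1), then result=1, then (idx=2), then result=1, then total=-1, then returns 29
0 against 29: the behavior changed.
verdict: not equivalent; witness: base=0, step=-4


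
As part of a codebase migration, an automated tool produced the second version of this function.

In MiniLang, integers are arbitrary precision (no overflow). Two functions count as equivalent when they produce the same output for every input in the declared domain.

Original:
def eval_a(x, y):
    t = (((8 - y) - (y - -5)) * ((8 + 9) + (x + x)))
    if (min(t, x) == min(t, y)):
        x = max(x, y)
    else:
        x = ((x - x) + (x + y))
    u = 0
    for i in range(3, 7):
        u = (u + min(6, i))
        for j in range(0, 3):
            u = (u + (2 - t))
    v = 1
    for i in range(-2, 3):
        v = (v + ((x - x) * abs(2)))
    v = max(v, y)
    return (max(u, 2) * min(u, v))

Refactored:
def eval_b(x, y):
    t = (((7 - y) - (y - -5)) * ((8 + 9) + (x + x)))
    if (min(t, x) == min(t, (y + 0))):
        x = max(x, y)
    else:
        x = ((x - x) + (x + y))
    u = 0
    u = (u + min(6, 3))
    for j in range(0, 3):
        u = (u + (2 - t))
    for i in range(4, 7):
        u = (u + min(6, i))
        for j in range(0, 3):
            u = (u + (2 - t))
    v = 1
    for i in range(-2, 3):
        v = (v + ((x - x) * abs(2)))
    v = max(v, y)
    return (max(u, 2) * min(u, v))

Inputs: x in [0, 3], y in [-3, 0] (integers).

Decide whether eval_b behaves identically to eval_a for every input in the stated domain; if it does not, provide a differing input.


Not equivalent: x=0, y=-3 separates them (-3588 vs -3180).
eval_a: t=153, then (min(t, x) == min(t, y)) is false, then x=-3, then u=0, then (i=3), then u=3, then (j=0), then u=-148, then (j=1), then u=-299, then (j=2), then u=-450, then (i=4), then u=-446, then (j=0), then u=-597, then (j=1), then u=-748, then (j=2), then u=-899, then (i=5), then u=-894, then (j=0), then u=-1045, then (j=1), then u=-1196, then (j=2), then u=-1347, then (i=6), then u=-1341, then (j=0), then u=-1492, then (j=1), then u=-1643, then (j=2), then u=-1794, then v=1, then (i=-2), then v=1, then (i=-1), then v=1, then (i=0), then v=1, then (i=1), then v=1, then (i=2), then v=1, then v=1, then returns -3588
eval_b: t=136, then (min(t, x) == min(t, (y + 0))) is false, then x=-3, then u=0, then u=3, then (j=0), then u=-131, then (j=1), then u=-265, then (j=2), then u=-399, then (i=4), then u=-395, then (j=0), then u=-529, then (j=1), then u=-663, then (j=2), then u=-797, then (i=5), then u=-792, then (j=0), then u=-926, then (j=1), then u=-1060, then (j=2), then u=-1194, then (i=6), then u=-1188, then (j=0), then u=-1322, then (j=1), then u=-1456, then (j=2), then u=-1590, then v=1, then (i=-2), then v=1, then (i=-1), then v=1, then (i=0), then v=1, then (i=1), then v=1, then (i=2), then v=1, then v=1, then returns -3180
verdict: not equivalent; witness: x=0, y=-3


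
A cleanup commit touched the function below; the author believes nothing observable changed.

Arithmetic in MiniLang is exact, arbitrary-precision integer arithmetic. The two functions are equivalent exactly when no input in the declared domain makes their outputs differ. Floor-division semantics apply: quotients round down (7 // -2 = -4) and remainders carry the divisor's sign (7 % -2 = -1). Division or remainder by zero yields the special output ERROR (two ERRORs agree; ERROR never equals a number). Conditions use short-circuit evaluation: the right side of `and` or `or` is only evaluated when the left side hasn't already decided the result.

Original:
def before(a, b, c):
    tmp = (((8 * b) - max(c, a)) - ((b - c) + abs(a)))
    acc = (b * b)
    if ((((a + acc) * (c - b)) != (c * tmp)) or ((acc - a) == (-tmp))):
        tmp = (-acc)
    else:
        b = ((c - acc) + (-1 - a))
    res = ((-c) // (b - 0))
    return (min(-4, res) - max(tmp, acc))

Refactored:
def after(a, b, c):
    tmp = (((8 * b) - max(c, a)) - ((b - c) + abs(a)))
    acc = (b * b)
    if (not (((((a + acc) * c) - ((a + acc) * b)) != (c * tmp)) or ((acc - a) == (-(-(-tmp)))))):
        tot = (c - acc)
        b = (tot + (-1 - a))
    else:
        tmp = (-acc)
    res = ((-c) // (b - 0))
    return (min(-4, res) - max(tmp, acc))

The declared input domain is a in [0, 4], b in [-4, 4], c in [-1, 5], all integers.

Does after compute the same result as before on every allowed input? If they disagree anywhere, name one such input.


Behavior is preserved: although local variable names differ; also boolean connective usage differs; also arithmetic usage differs; also statement counts differ, the outputs never diverge.
As a probe, take a=3, b=-2, c=-1: before runs tmp=-21, then acc=4, then ((((a + acc) * (c - b)) != (c * tmp)) or ((acc - a) == (-tmp))) is true, then tmp=-4, then res=-1, then returns -8; after runs tmp=-21, then acc=4, then (not (((((a + acc) * c) - ((a + acc) * b)) != (c * tmp)) or ((acc - a) == (-(-(-tmp)))))) is false, then tmp=-4, then res=-1, then returns -8; both end at -8.
Sweeping the whole domain (315 inputs) finds no disagreement.
verdict: equivalent


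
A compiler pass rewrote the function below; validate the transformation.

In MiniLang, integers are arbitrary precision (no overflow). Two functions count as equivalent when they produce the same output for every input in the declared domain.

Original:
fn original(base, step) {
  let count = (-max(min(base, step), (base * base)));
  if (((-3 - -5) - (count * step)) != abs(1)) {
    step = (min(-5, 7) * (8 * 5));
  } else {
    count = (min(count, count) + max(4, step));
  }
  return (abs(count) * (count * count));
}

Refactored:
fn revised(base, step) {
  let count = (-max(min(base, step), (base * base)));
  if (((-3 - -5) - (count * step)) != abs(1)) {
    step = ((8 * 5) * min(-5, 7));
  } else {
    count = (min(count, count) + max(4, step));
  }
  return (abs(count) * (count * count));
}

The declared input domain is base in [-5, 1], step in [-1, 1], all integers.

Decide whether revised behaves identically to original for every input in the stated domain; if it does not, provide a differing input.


Comparing the listings, the differences include: same computation, different form.
As a probe, take base=-2, step=1: original runs count = -4; (((-3 - -5) - (count * step)) != abs(1)) -> true; step = -200; return 64; revised runs count = -4; (((-3 - -5) - (count * step)) != abs(1)) -> true; step = -200; return 64; both end at 64.
Every one of the 21 inputs gives matching results.
verdict: equivalent


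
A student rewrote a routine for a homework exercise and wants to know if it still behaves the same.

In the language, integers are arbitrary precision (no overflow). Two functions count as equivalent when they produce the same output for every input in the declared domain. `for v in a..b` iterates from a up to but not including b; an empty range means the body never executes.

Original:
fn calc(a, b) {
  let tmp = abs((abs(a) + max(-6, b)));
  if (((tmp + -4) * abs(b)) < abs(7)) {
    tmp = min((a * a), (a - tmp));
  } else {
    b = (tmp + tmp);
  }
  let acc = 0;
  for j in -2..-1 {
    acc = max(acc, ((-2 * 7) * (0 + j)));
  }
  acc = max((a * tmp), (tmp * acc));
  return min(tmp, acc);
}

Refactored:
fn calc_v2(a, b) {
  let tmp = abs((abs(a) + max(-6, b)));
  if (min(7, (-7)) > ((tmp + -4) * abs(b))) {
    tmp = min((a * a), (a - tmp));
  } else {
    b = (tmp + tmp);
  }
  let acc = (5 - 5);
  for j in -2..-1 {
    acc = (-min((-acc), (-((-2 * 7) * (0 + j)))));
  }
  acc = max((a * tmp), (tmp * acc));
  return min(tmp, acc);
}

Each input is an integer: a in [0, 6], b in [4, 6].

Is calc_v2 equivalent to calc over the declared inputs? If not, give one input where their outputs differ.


Not equivalent: a=0, b=4 separates them (-4 vs 4).
calc: tmp := 4 | (((tmp + -4) * abs(b)) < abs(7)): true | tmp := -4 | acc := 0 | iter j=-2: | acc := 28 | acc := 0 | result -4
calc_v2: tmp := 4 | (min(7, (-7)) > ((tmp + -4) * abs(b))): false | b := 8 | acc := 0 | iter j=-2: | acc := 28 | acc := 112 | result 4
verdict: not equivalent; witness: a=0, b=4


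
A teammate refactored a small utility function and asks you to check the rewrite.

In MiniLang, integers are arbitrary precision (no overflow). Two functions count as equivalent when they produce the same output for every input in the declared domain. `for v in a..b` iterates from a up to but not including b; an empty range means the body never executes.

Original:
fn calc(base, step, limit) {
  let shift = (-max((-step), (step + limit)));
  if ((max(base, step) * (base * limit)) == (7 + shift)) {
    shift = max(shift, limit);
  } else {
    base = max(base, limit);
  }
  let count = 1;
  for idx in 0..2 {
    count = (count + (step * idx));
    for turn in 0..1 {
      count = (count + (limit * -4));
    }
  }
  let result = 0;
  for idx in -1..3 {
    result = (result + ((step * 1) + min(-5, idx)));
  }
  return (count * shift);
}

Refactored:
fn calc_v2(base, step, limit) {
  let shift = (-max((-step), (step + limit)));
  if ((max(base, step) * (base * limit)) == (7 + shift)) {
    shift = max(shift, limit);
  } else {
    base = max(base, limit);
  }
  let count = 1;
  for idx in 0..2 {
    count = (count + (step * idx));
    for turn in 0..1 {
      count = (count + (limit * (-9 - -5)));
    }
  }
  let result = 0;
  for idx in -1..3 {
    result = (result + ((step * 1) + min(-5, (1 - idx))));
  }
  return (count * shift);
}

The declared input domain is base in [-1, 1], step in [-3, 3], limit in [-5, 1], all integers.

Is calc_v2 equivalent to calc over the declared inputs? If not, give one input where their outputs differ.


Differences: arithmetic usage differs; also constant usage differs — yet all 147 inputs agree.
verdict: equivalent


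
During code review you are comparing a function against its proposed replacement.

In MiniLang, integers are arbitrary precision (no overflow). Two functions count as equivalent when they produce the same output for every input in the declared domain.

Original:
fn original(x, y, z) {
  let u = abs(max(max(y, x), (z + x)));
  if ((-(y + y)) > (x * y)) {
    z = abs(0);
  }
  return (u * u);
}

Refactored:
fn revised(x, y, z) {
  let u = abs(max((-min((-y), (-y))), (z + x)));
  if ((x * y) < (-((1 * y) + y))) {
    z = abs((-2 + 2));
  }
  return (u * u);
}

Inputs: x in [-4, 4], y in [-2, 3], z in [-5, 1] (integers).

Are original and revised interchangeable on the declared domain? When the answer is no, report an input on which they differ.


The rewrite breaks on x=-1, y=-2, z=-5, where the results are 1 and 4.
original: u becomes 1; next ((-(y + y)) > (x * y)) evaluates to true; next z becomes 0; next final value 1
revised: u becomes 2; next ((x * y) < (-((1 * y) + y))) evaluates to true; next z becomes 0; next final value 4
verdict: not equivalent; witness: x=-1, y=-2, z=-5


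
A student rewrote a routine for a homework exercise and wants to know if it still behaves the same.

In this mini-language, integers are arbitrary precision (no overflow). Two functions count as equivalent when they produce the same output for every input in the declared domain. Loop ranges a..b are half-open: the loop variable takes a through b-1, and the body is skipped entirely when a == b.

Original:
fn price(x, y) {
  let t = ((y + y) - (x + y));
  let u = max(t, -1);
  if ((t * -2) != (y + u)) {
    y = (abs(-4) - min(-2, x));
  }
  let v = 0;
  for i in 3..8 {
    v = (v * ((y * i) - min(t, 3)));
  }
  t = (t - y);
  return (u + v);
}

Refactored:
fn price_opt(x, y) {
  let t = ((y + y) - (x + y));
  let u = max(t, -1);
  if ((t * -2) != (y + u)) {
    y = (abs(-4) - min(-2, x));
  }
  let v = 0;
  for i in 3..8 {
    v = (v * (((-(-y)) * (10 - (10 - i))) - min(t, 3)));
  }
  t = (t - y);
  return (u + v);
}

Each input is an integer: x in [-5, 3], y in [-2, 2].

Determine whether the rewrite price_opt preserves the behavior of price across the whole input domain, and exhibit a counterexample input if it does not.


Differences: arithmetic usage differs; also constant usage differs — yet all 45 inputs agree.
verdict: equivalent


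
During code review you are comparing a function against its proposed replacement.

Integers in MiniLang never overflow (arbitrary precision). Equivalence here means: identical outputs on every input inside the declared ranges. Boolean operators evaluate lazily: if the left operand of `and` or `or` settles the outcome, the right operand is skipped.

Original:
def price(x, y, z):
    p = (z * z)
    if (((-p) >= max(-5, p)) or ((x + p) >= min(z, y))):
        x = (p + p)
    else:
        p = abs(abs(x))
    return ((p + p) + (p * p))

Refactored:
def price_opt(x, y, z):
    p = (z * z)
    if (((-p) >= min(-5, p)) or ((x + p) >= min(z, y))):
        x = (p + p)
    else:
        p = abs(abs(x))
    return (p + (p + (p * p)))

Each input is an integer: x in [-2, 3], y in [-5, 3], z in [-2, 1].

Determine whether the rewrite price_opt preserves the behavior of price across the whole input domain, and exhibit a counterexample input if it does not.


There is a counterexample at x=-2, y=0, z=1: 8 on one side, 3 on the other.
price: p becomes 1; next (((-p) >= max(-5, p)) or ((x + p) >= min(z, y))) evaluates to false; next p becomes 2; next final value 8
price_opt: p becomes 1; next (((-p) >= min(-5, p)) or ((x + p) >= min(z, y))) evaluates to true; next x becomes 2; next final value 3
verdict: not equivalent; witness: x=-2, y=0, z=1


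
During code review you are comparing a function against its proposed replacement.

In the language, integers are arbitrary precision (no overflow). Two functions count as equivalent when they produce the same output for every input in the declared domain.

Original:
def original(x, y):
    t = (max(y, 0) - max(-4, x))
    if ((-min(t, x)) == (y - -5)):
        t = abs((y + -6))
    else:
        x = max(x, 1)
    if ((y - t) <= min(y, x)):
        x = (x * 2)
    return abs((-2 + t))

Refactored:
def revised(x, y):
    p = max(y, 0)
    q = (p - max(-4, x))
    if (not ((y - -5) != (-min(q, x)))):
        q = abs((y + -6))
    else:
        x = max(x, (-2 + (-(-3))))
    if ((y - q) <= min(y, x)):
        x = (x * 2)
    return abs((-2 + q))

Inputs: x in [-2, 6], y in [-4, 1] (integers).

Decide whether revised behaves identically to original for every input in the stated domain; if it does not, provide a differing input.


The two are interchangeable: local variable names differ, and arithmetic usage differs, and comparison usage differs, and boolean connective usage differs, and constant usage differs, and statement counts differ, and every declared input agrees.
One worked example (x=0, y=-4) — original: t becomes 0; next ((-min(t, x)) == (y - -5)) evaluates to false; next x becomes 1; next ((y - t) <= min(y, x)) evaluates to true; next x becomes 2; next final value 2; revised: p becomes 0; next q becomes 0; next (not ((y - -5) != (-min(q, x)))) evaluates to false; next x becomes 1; next ((y - q) <= min(y, x)) evaluates to true; next x becomes 2; next final value 2; agreement on 2.
Every one of the 54 inputs gives matching results.
verdict: equivalent


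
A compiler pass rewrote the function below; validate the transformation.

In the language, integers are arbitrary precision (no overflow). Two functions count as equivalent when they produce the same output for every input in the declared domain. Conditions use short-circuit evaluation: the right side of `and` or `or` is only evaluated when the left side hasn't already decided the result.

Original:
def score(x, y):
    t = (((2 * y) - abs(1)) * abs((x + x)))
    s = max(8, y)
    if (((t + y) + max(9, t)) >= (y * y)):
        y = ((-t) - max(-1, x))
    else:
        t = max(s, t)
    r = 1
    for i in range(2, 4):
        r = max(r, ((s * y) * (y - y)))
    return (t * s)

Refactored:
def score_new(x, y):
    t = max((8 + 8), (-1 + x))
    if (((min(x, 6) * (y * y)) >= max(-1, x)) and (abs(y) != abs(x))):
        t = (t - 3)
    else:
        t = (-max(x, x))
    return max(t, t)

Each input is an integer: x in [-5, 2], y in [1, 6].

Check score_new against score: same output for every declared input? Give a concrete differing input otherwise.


These are not equivalent — on x=-5, y=1 the outputs split (80 vs 5).
score: t := 10 | s := 8 | (((t + y) + max(9, t)) >= (y * y)): true | y := -9 | r := 1 | iter i=2: | r := 1 | iter i=3: | r := 1 | result 80
score_new: t := 16 | (((min(x, 6) * (y * y)) >= max(-1, x)) and (abs(y) != abs(x))): false | t := 5 | result 5
verdict: not equivalent; witness: x=-5, y=1


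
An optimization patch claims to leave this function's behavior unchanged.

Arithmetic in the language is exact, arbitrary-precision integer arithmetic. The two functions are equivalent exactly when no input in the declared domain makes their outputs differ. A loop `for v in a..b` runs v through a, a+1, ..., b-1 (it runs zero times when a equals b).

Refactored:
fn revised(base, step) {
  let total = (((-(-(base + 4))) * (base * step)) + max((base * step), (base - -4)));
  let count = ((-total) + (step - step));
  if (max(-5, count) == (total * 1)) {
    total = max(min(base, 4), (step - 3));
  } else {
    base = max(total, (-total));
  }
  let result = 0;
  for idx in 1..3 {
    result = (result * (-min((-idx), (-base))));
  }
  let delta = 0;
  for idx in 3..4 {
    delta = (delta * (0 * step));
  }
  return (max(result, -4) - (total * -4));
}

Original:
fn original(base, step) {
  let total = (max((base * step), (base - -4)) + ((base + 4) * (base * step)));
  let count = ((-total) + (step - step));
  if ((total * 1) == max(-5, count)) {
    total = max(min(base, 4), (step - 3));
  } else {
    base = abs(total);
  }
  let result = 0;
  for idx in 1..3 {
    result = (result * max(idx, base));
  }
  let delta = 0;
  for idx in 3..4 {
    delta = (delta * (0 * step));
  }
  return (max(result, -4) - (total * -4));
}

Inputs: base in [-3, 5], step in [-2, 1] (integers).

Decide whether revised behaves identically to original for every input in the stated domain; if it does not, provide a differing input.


Reading the diff, among the changes: min/max/abs usage differs.
Spot check at base=3, step=-1 — original: total := -14 | count := 14 | ((total * 1) == max(-5, count)): false | base := 14 | result := 0 | iter idx=1: | result := 0 | iter idx=2: | result := 0 | delta := 0 | iter idx=3: | delta := 0 | result -56. revised: total := -14 | count := 14 | (max(-5, count) == (total * 1)): false | base := 14 | result := 0 | iter idx=1: | result := 0 | iter idx=2: | result := 0 | delta := 0 | iter idx=3: | delta := 0 | result -56. Both give -56.
Checked all 36 inputs in the declared domain: the outputs agree on every one.
verdict: equivalent


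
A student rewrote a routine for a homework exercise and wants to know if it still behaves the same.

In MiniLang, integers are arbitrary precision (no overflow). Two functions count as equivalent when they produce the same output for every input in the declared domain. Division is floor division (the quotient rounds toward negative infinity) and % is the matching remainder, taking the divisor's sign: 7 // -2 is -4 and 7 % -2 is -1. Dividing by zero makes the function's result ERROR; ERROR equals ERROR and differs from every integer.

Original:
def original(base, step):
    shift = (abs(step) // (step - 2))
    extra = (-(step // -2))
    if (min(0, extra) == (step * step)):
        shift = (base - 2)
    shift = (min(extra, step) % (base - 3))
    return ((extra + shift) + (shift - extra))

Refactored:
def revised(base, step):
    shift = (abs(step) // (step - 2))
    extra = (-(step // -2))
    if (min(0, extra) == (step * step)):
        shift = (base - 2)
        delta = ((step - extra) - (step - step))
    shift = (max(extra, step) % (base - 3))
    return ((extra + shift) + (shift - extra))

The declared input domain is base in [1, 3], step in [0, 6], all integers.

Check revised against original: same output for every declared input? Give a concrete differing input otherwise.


There is a counterexample at base=1, step=3: 0 on one side, -2 on the other.
original: shift := 3 | extra := 2 | (min(0, extra) == (step * step)): false | shift := 0 | result 0
revised: shift := 3 | extra := 2 | (min(0, extra) == (step * step)): false | shift := -1 | result -2
verdict: not equivalent; witness: base=1, step=3


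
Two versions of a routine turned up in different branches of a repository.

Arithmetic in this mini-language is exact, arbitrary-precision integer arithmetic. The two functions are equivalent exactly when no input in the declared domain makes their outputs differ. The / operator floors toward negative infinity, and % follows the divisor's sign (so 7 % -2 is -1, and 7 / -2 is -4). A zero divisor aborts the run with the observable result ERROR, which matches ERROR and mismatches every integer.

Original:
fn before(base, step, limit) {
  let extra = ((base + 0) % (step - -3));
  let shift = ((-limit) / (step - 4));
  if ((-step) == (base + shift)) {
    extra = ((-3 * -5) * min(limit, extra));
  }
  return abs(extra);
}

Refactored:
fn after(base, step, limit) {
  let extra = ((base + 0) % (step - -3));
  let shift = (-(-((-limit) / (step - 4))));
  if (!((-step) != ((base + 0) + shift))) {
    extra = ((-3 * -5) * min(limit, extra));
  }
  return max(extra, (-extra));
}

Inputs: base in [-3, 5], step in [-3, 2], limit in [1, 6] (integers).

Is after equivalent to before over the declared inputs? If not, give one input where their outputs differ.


The two are interchangeable: comparison usage differs; and min/max/abs usage differs; and constant usage differs; and boolean connective usage differs; and arithmetic usage differs, and every declared input agrees.
As a probe, take base=0, step=1, limit=4: before runs extra = 0; shift = 1; ((-step) == (base + shift)) -> false; return 0; after runs extra = 0; shift = 1; (!((-step) != ((base + 0) + shift))) -> false; return 0; both end at 0.
Every one of the 324 inputs gives matching results.
verdict: equivalent


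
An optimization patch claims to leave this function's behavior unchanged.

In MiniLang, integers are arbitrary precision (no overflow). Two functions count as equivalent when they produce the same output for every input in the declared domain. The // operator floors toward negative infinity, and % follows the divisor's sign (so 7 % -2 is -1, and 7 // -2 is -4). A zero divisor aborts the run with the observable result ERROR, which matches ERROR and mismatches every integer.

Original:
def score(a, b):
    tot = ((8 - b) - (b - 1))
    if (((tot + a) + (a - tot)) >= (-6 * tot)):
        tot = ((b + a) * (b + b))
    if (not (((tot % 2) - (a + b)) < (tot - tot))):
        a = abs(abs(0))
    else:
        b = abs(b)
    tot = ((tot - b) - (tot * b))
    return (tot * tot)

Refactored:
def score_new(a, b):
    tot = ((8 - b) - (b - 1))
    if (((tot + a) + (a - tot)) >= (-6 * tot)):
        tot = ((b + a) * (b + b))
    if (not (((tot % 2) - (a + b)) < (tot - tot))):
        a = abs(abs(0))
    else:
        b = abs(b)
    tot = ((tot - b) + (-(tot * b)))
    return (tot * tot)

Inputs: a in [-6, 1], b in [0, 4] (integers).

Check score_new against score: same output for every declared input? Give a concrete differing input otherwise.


The two are interchangeable: arithmetic usage differs, and every declared input agrees.
One worked example (a=-6, b=4) — score: tot becomes 1; next (((tot + a) + (a - tot)) >= (-6 * tot)) evaluates to false; next (not (((tot % 2) - (a + b)) < (tot - tot))) evaluates to true; next a becomes 0; next tot becomes -7; next final value 49; score_new: tot becomes 1; next (((tot + a) + (a - tot)) >= (-6 * tot)) evaluates to false; next (not (((tot % 2) - (a + b)) < (tot - tot))) evaluates to true; next a becomes 0; next tot becomes -7; next final value 49; agreement on 49.
Checked all 40 inputs in the declared domain: the outputs agree on every one.
verdict: equivalent


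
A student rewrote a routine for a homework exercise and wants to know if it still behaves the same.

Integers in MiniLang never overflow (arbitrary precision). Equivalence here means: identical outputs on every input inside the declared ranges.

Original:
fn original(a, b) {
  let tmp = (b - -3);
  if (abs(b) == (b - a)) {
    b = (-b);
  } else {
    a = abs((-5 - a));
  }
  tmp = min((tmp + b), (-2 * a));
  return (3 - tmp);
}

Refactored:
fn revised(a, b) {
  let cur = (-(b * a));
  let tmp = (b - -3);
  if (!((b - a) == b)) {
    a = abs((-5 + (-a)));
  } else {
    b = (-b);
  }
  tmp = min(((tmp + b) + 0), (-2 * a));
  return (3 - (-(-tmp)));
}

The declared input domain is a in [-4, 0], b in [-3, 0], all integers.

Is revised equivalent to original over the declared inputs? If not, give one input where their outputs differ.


Not equivalent: a=-4, b=-2 separates them (0 vs 5).
original: tmp becomes 1; next (abs(b) == (b - a)) evaluates to true; next b becomes 2; next tmp becomes 3; next final value 0
revised: cur becomes -8; next tmp becomes 1; next (!((b - a) == b)) evaluates to true; next a becomes 1; next tmp becomes -2; next final value 5
verdict: not equivalent; witness: a=-4, b=-2


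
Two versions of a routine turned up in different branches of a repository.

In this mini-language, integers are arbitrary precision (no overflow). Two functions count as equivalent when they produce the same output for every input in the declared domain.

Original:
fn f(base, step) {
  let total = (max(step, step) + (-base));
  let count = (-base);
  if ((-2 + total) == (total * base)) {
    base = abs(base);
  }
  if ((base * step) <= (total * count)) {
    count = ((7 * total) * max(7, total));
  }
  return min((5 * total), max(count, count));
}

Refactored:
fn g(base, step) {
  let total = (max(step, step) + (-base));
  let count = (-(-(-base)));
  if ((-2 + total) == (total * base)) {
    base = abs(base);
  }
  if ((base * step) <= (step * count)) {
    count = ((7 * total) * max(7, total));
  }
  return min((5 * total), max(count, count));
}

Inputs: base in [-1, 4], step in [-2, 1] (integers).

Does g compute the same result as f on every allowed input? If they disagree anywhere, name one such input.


These are not equivalent — on base=2, step=1 the outputs split (-49 vs -5).
f: total := -1 | count := -2 | ((-2 + total) == (total * base)): false | ((base * step) <= (total * count)): true | count := -49 | result -49
g: total := -1 | count := -2 | ((-2 + total) == (total * base)): false | ((base * step) <= (step * count)): false | result -5
verdict: not equivalent; witness: base=2, step=1


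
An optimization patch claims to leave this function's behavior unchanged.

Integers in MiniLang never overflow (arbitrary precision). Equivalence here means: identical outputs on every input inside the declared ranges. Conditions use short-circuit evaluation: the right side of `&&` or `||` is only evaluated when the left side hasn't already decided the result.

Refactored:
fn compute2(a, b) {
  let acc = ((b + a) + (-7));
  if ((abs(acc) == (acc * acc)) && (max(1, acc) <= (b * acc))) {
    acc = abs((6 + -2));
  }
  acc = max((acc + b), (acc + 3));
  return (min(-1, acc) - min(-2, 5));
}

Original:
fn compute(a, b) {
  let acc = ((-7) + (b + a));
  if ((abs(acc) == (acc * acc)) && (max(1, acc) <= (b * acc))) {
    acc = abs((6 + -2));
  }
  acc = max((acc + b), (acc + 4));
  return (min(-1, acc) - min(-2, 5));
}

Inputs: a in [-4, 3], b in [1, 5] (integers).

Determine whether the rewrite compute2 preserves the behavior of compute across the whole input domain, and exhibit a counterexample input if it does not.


On input a=-4, b=1, compute returns -4 while compute2 returns -5.
verdict: not equivalent; witness: a=-4, b=1
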